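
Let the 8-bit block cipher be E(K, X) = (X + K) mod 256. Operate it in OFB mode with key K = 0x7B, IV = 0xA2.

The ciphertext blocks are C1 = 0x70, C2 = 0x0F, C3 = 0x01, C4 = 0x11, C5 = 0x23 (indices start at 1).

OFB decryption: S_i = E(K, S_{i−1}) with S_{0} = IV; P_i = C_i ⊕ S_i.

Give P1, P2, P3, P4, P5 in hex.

P1: S = E(K, 0xA2) = 0x1D; 0x70 ⊕ 0x1D = 0x6D.
P2: S = E(K, 0x1D) = 0x98; 0x0F ⊕ 0x98 = 0x97.
P3: S = E(K, 0x98) = 0x13; 0x01 ⊕ 0x13 = 0x12.
P4: S = E(K, 0x13) = 0x8E; 0x11 ⊕ 0x8E = 0x9F.
P5: S = E(K, 0x8E) = 0x09; 0x23 ⊕ 0x09 = 0x2A.

P1 = 0x6D, P2 = 0x97, P3 = 0x12, P4 = 0x9F, P5 = 0x2A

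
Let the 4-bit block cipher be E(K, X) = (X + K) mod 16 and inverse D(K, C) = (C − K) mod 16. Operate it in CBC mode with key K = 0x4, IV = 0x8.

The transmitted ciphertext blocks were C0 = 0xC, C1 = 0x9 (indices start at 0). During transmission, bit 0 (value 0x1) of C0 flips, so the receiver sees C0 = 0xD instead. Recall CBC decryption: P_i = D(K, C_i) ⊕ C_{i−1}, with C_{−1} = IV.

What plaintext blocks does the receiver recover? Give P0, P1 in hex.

Only C0 changed, to 0xD. In CBC, a change in C_i garbles P_i and flips the same bit in P_{i+1}. Decrypting the received ciphertext:
P0: D(K, 0xD) = 0x9; 0x9 ⊕ 0x8 = 0x1.
P1: D(K, 0x9) = 0x5; 0x5 ⊕ 0xD = 0x8.
Blocks that differ from the original plaintext: P0, P1.

P0 = 0x1, P1 = 0x8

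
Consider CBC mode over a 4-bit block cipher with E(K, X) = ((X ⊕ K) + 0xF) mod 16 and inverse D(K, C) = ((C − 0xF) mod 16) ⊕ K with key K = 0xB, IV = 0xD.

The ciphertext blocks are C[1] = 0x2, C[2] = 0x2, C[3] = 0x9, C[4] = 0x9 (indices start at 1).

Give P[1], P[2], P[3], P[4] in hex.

CBC decryption: P_i = D(K, C_i) ⊕ C_{i−1}, with C_{0} = IV.
P[1]: D(K, 0x2) = 0x8; 0x8 ⊕ 0xD = 0x5.
P[2]: D(K, 0x2) = 0x8; 0x8 ⊕ 0x2 = 0xA.
P[3]: D(K, 0x9) = 0x1; 0x1 ⊕ 0x2 = 0x3.
P[4]: D(K, 0x9) = 0x1; 0x1 ⊕ 0x9 = 0x8.

P[1] = 0x5, P[2] = 0xA, P[3] = 0x3, P[4] = 0x8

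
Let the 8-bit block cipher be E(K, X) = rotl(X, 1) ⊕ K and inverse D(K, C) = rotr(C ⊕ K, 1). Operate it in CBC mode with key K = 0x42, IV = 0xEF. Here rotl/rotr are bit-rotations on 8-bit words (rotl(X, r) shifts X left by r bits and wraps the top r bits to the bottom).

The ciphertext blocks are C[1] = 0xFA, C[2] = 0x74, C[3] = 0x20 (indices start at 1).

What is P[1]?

P[1] = 0xB3

CBC decryption: P_i = D(K, C_i) ⊕ C_{i−1}, with C_{0} = IV.
P[1]: D(K, 0xFA) = 0x5C; 0x5C ⊕ 0xEF = 0xB3.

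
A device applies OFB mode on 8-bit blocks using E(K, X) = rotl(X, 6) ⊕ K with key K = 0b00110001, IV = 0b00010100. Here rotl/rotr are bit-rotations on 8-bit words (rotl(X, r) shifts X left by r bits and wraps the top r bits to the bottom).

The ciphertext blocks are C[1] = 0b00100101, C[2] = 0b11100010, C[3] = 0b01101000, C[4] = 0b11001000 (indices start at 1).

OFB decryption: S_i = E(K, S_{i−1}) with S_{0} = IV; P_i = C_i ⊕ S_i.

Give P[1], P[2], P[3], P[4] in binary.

P[1]: S = E(K, 0b00010100) = 0b00110100; 0b00100101 ⊕ 0b00110100 = 0b00010001.
P[2]: S = E(K, 0b00110100) = 0b00111100; 0b11100010 ⊕ 0b00111100 = 0b11011110.
P[3]: S = E(K, 0b00111100) = 0b00111110; 0b01101000 ⊕ 0b00111110 = 0b01010110.
P[4]: S = E(K, 0b00111110) = 0b10111110; 0b11001000 ⊕ 0b10111110 = 0b01110110.

P[1] = 0b00010001, P[2] = 0b11011110, P[3] = 0b01010110, P[4] = 0b01110110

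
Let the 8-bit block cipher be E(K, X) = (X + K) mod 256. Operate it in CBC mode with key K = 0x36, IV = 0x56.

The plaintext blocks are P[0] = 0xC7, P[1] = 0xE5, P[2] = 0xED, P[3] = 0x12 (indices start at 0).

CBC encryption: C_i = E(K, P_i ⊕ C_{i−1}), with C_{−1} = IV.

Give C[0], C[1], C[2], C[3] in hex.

C[0] = 0xC7, C[1] = 0x58, C[2] = 0xEB, C[3] = 0x2F

C[0]: P[0] ⊕ 0x56 = 0x91; E(K, 0x91) = 0xC7.
C[1]: P[1] ⊕ 0xC7 = 0x22; E(K, 0x22) = 0x58.
C[2]: P[2] ⊕ 0x58 = 0xB5; E(K, 0xB5) = 0xEB.
C[3]: P[3] ⊕ 0xEB = 0xF9; E(K, 0xF9) = 0x2F.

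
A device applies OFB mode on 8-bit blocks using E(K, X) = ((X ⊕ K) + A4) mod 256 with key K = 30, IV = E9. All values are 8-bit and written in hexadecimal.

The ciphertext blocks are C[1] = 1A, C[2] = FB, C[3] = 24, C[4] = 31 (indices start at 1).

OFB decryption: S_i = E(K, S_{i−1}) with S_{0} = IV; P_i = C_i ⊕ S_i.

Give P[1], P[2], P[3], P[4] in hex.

P[1]: S = E(K, E9) = 7D; 1A ⊕ 7D = 67.
P[2]: S = E(K, 7D) = F1; FB ⊕ F1 = 0A.
P[3]: S = E(K, F1) = 65; 24 ⊕ 65 = 41.
P[4]: S = E(K, 65) = F9; 31 ⊕ F9 = C8.

P[1] = 67, P[2] = 0A, P[3] = 41, P[4] = C8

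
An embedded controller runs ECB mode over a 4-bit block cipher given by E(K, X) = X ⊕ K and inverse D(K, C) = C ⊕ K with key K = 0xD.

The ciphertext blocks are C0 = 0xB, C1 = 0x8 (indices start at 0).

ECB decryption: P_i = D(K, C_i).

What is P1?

P1 = 0x5

P1: D(K, 0x8) = 0x5.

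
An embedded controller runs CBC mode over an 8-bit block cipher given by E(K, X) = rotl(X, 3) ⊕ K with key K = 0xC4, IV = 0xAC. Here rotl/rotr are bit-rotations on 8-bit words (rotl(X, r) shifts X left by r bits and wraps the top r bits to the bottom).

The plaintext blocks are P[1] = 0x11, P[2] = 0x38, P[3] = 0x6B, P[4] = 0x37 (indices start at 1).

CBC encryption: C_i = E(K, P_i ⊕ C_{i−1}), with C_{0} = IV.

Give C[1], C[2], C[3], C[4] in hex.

C[1]: P[1] ⊕ 0xAC = 0xBD; E(K, 0xBD) = 0x29.
C[2]: P[2] ⊕ 0x29 = 0x11; E(K, 0x11) = 0x4C.
C[3]: P[3] ⊕ 0x4C = 0x27; E(K, 0x27) = 0xFD.
C[4]: P[4] ⊕ 0xFD = 0xCA; E(K, 0xCA) = 0x92.

C[1] = 0x29, C[2] = 0x4C, C[3] = 0xFD, C[4] = 0x92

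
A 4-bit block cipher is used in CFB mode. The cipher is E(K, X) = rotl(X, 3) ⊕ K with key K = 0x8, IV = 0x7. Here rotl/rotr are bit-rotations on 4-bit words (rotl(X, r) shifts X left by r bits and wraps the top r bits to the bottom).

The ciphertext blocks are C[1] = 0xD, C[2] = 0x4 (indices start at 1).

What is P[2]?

CFB decryption: P_i = C_i ⊕ E(K, C_{i−1}), with C_{0} = IV.
P[2]: E(K, 0xD) = 0x6; 0x4 ⊕ 0x6 = 0x2.

P[2] = 0x2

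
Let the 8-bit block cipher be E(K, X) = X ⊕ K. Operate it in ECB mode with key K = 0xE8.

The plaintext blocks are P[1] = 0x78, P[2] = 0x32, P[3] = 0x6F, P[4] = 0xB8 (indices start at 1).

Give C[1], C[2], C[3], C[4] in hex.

C[1] = 0x90, C[2] = 0xDA, C[3] = 0x87, C[4] = 0x50

ECB encryption: C_i = E(K, P_i).
C[1]: E(K, 0x78) = 0x90.
C[2]: E(K, 0x32) = 0xDA.
C[3]: E(K, 0x6F) = 0x87.
C[4]: E(K, 0xB8) = 0x50.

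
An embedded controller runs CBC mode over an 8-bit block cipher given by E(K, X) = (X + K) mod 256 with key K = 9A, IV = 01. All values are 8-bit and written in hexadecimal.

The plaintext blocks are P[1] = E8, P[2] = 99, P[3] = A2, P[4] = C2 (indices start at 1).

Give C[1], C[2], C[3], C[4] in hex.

CBC encryption: C_i = E(K, P_i ⊕ C_{i−1}), with C_{0} = IV.
C[1]: P[1] ⊕ 01 = E9; E(K, E9) = 83.
C[2]: P[2] ⊕ 83 = 1A; E(K, 1A) = B4.
C[3]: P[3] ⊕ B4 = 16; E(K, 16) = B0.
C[4]: P[4] ⊕ B0 = 72; E(K, 72) = 0C.

C[1] = 83, C[2] = B4, C[3] = B0, C[4] = 0C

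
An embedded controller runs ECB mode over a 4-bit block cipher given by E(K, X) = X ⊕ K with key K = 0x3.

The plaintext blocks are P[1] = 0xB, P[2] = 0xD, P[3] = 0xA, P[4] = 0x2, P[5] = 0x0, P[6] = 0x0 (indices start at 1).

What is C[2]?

C[2] = 0xE

ECB encryption: C_i = E(K, P_i).
C[2]: E(K, 0xD) = 0xE.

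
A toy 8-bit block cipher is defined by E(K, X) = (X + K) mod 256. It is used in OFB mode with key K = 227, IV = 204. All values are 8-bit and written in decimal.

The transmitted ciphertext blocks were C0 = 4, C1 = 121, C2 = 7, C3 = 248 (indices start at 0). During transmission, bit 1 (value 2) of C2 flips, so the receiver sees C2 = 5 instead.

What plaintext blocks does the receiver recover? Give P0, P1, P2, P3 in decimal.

OFB decryption: S_i = E(K, S_{i−1}) with S_{−1} = IV; P_i = C_i ⊕ S_i.
Only C2 changed, to 5. In OFB, a change in C_i flips the same bit in P_i only; the keystream is unaffected. Decrypting the received ciphertext:
P0: S = E(K, 204) = 175; 4 ⊕ 175 = 171.
P1: S = E(K, 175) = 146; 121 ⊕ 146 = 235.
P2: S = E(K, 146) = 117; 5 ⊕ 117 = 112.
P3: S = E(K, 117) = 88; 248 ⊕ 88 = 160.
Blocks that differ from the original plaintext: P2.

P0 = 171, P1 = 235, P2 = 112, P3 = 160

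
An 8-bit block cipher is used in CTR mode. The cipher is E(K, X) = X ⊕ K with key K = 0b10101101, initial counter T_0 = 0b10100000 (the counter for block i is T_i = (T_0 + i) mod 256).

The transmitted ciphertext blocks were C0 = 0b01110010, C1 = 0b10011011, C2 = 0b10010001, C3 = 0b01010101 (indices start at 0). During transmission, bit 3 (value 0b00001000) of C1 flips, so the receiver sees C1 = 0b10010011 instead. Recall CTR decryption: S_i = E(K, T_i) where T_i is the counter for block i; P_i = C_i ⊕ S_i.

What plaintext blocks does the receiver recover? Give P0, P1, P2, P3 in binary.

P0 = 0b01111111, P1 = 0b10011111, P2 = 0b10011110, P3 = 0b01011011

Only C1 changed, to 0b10010011. In CTR, a change in C_i flips the same bit in P_i only; the keystream is unaffected. Decrypting the received ciphertext:
P0: T = 0b10100000, S = E(K, T) = 0b00001101; 0b01110010 ⊕ 0b00001101 = 0b01111111.
P1: T = 0b10100001, S = E(K, T) = 0b00001100; 0b10010011 ⊕ 0b00001100 = 0b10011111.
P2: T = 0b10100010, S = E(K, T) = 0b00001111; 0b10010001 ⊕ 0b00001111 = 0b10011110.
P3: T = 0b10100011, S = E(K, T) = 0b00001110; 0b01010101 ⊕ 0b00001110 = 0b01011011.
Blocks that differ from the original plaintext: P1.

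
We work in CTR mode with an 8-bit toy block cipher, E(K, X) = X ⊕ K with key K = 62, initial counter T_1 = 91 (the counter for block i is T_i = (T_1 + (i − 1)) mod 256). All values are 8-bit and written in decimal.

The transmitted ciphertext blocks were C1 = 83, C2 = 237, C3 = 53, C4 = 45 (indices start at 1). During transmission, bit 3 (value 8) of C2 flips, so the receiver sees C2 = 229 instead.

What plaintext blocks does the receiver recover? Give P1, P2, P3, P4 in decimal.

CTR decryption: S_i = E(K, T_i) where T_i is the counter for block i; P_i = C_i ⊕ S_i.
Only C2 changed, to 229. In CTR, a change in C_i flips the same bit in P_i only; the keystream is unaffected. Decrypting the received ciphertext:
P1: T = 91, S = E(K, T) = 101; 83 ⊕ 101 = 54.
P2: T = 92, S = E(K, T) = 98; 229 ⊕ 98 = 135.
P3: T = 93, S = E(K, T) = 99; 53 ⊕ 99 = 86.
P4: T = 94, S = E(K, T) = 96; 45 ⊕ 96 = 77.
Blocks that differ from the original plaintext: P2.

P1 = 54, P2 = 135, P3 = 86, P4 = 77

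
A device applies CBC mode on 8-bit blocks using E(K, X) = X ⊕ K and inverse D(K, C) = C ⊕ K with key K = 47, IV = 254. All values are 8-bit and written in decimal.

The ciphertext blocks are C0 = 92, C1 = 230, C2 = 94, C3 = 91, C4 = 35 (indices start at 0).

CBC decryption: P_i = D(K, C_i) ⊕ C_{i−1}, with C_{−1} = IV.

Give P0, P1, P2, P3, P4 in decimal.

P0 = 141, P1 = 149, P2 = 151, P3 = 42, P4 = 87

P0: D(K, 92) = 115; 115 ⊕ 254 = 141.
P1: D(K, 230) = 201; 201 ⊕ 92 = 149.
P2: D(K, 94) = 113; 113 ⊕ 230 = 151.
P3: D(K, 91) = 116; 116 ⊕ 94 = 42.
P4: D(K, 35) = 12; 12 ⊕ 91 = 87.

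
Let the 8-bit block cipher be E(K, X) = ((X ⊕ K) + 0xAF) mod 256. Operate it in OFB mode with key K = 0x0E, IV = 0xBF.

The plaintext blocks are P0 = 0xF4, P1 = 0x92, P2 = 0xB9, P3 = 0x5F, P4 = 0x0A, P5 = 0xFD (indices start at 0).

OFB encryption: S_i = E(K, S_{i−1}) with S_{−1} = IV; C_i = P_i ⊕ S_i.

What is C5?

C5 = 0x24

C0: S = E(K, 0xBF) = 0x60; 0xF4 ⊕ 0x60 = 0x94.
C1: S = E(K, 0x60) = 0x1D; 0x92 ⊕ 0x1D = 0x8F.
C2: S = E(K, 0x1D) = 0xC2; 0xB9 ⊕ 0xC2 = 0x7B.
C3: S = E(K, 0xC2) = 0x7B; 0x5F ⊕ 0x7B = 0x24.
C4: S = E(K, 0x7B) = 0x24; 0x0A ⊕ 0x24 = 0x2E.
C5: S = E(K, 0x24) = 0xD9; 0xFD ⊕ 0xD9 = 0x24.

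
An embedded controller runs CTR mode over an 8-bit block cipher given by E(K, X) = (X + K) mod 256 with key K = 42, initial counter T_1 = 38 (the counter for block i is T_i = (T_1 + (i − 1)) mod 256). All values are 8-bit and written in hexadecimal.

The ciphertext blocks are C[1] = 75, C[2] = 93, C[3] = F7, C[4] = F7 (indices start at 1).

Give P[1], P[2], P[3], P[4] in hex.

P[1] = 0F, P[2] = E8, P[3] = 8B, P[4] = 8A

CTR decryption: S_i = E(K, T_i) where T_i is the counter for block i; P_i = C_i ⊕ S_i.
P[1]: T = 38, S = E(K, T) = 7A; 75 ⊕ 7A = 0F.
P[2]: T = 39, S = E(K, T) = 7B; 93 ⊕ 7B = E8.
P[3]: T = 3A, S = E(K, T) = 7C; F7 ⊕ 7C = 8B.
P[4]: T = 3B, S = E(K, T) = 7D; F7 ⊕ 7D = 8A.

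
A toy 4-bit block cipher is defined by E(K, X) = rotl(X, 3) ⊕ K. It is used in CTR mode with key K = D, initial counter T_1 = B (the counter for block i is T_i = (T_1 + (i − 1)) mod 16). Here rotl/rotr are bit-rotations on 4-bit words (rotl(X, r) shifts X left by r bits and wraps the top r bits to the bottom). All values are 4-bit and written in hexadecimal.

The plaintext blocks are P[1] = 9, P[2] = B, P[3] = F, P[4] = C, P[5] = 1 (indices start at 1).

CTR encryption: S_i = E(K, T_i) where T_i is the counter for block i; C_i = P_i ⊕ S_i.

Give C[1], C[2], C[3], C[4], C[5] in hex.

C[1]: T = B, S = E(K, T) = 0; 9 ⊕ 0 = 9.
C[2]: T = C, S = E(K, T) = B; B ⊕ B = 0.
C[3]: T = D, S = E(K, T) = 3; F ⊕ 3 = C.
C[4]: T = E, S = E(K, T) = A; C ⊕ A = 6.
C[5]: T = F, S = E(K, T) = 2; 1 ⊕ 2 = 3.

C[1] = 9, C[2] = 0, C[3] = C, C[4] = 6, C[5] = 3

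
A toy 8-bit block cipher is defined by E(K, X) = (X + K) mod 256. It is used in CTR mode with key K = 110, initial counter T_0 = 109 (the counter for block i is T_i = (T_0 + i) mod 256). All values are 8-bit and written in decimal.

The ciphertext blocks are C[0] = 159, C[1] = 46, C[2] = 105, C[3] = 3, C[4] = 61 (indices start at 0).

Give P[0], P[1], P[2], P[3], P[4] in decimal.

P[0] = 68, P[1] = 242, P[2] = 180, P[3] = 221, P[4] = 226

CTR decryption: S_i = E(K, T_i) where T_i is the counter for block i; P_i = C_i ⊕ S_i.
P[0]: T = 109, S = E(K, T) = 219; 159 ⊕ 219 = 68.
P[1]: T = 110, S = E(K, T) = 220; 46 ⊕ 220 = 242.
P[2]: T = 111, S = E(K, T) = 221; 105 ⊕ 221 = 180.
P[3]: T = 112, S = E(K, T) = 222; 3 ⊕ 222 = 221.
P[4]: T = 113, S = E(K, T) = 223; 61 ⊕ 223 = 226.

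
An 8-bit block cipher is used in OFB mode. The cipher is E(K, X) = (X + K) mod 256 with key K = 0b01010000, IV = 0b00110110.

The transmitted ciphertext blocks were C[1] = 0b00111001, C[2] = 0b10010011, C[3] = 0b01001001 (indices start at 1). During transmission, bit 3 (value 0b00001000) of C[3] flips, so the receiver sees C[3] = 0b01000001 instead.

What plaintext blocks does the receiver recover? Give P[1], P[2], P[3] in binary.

P[1] = 0b10111111, P[2] = 0b01000101, P[3] = 0b01100111

OFB decryption: S_i = E(K, S_{i−1}) with S_{0} = IV; P_i = C_i ⊕ S_i.
Only C[3] changed, to 0b01000001. In OFB, a change in C_i flips the same bit in P_i only; the keystream is unaffected. Decrypting the received ciphertext:
P[1]: S = E(K, 0b00110110) = 0b10000110; 0b00111001 ⊕ 0b10000110 = 0b10111111.
P[2]: S = E(K, 0b10000110) = 0b11010110; 0b10010011 ⊕ 0b11010110 = 0b01000101.
P[3]: S = E(K, 0b11010110) = 0b00100110; 0b01000001 ⊕ 0b00100110 = 0b01100111.
Blocks that differ from the original plaintext: P[3].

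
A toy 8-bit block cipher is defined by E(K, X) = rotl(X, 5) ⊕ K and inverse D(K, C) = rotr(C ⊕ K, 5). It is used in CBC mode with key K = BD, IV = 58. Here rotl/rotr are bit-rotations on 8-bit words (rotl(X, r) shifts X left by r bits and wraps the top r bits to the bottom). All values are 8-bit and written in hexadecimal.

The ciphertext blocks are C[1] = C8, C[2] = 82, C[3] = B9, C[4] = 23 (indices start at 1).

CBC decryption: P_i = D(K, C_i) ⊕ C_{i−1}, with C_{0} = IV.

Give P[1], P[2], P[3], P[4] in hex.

P[1] = F3, P[2] = 31, P[3] = A2, P[4] = 4D

P[1]: D(K, C8) = AB; AB ⊕ 58 = F3.
P[2]: D(K, 82) = F9; F9 ⊕ C8 = 31.
P[3]: D(K, B9) = 20; 20 ⊕ 82 = A2.
P[4]: D(K, 23) = F4; F4 ⊕ B9 = 4D.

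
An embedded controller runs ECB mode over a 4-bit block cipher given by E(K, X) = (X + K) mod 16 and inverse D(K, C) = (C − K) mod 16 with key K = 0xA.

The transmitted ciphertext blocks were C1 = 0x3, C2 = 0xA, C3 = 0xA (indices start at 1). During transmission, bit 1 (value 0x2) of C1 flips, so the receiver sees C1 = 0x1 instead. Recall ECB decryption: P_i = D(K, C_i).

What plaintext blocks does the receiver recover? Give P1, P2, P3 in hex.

Only C1 changed, to 0x1. In ECB, a change in C_i affects only P_i. Decrypting the received ciphertext:
P1: D(K, 0x1) = 0x7.
P2: D(K, 0xA) = 0x0.
P3: D(K, 0xA) = 0x0.
Blocks that differ from the original plaintext: P1.

P1 = 0x7, P2 = 0x0, P3 = 0x0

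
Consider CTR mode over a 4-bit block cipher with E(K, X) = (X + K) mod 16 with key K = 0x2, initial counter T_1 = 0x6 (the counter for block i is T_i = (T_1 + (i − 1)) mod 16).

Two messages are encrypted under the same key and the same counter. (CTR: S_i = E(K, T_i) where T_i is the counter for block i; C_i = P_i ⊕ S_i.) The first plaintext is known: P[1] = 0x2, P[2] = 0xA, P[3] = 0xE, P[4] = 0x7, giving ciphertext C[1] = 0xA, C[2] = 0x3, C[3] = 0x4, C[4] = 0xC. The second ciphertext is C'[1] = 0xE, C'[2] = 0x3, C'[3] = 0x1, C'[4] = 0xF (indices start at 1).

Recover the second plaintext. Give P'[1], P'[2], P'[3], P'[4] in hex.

In CTR with a reused counter, both messages share the same keystream S_i, so C_i ⊕ C'_i = P_i ⊕ P'_i and thus P'_i = P_i ⊕ C_i ⊕ C'_i.
P'[1]: 0x2 ⊕ 0xA ⊕ 0xE = 0x6.
P'[2]: 0xA ⊕ 0x3 ⊕ 0x3 = 0xA.
P'[3]: 0xE ⊕ 0x4 ⊕ 0x1 = 0xB.
P'[4]: 0x7 ⊕ 0xC ⊕ 0xF = 0x4.

P'[1] = 0x6, P'[2] = 0xA, P'[3] = 0xB, P'[4] = 0x4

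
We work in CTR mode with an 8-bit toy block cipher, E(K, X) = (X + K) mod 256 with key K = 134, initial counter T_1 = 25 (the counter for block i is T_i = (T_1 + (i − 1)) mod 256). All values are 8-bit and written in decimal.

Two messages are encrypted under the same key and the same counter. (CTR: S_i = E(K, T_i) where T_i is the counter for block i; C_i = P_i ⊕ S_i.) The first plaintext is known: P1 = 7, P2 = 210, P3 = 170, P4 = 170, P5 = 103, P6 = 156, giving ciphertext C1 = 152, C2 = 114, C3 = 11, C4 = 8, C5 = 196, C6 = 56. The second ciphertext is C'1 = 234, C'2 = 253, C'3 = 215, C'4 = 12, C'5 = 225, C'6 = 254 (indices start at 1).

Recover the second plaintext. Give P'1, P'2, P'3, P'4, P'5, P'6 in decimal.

P'1 = 117, P'2 = 93, P'3 = 118, P'4 = 174, P'5 = 66, P'6 = 90

In CTR with a reused counter, both messages share the same keystream S_i, so C_i ⊕ C'_i = P_i ⊕ P'_i and thus P'_i = P_i ⊕ C_i ⊕ C'_i.
P'1: 7 ⊕ 152 ⊕ 234 = 117.
P'2: 210 ⊕ 114 ⊕ 253 = 93.
P'3: 170 ⊕ 11 ⊕ 215 = 118.
P'4: 170 ⊕ 8 ⊕ 12 = 174.
P'5: 103 ⊕ 196 ⊕ 225 = 66.
P'6: 156 ⊕ 56 ⊕ 254 = 90.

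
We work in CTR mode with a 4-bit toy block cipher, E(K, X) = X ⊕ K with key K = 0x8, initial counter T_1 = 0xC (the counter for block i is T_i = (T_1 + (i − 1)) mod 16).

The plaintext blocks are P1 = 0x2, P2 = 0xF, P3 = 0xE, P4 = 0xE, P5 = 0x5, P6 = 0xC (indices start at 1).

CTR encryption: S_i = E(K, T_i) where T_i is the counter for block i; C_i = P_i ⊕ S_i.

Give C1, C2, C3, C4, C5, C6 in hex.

C1 = 0x6, C2 = 0xA, C3 = 0x8, C4 = 0x9, C5 = 0xD, C6 = 0x5

C1: T = 0xC, S = E(K, T) = 0x4; 0x2 ⊕ 0x4 = 0x6.
C2: T = 0xD, S = E(K, T) = 0x5; 0xF ⊕ 0x5 = 0xA.
C3: T = 0xE, S = E(K, T) = 0x6; 0xE ⊕ 0x6 = 0x8.
C4: T = 0xF, S = E(K, T) = 0x7; 0xE ⊕ 0x7 = 0x9.
C5: T = 0x0, S = E(K, T) = 0x8; 0x5 ⊕ 0x8 = 0xD.
C6: T = 0x1, S = E(K, T) = 0x9; 0xC ⊕ 0x9 = 0x5.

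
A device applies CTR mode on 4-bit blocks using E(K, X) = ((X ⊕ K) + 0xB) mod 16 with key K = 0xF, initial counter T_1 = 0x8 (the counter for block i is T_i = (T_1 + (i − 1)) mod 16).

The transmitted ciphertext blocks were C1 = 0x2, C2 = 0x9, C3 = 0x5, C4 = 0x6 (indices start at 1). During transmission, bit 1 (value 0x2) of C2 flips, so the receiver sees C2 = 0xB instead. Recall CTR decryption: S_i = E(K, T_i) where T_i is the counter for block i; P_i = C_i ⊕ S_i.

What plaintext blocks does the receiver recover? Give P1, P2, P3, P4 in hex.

Only C2 changed, to 0xB. In CTR, a change in C_i flips the same bit in P_i only; the keystream is unaffected. Decrypting the received ciphertext:
P1: T = 0x8, S = E(K, T) = 0x2; 0x2 ⊕ 0x2 = 0x0.
P2: T = 0x9, S = E(K, T) = 0x1; 0xB ⊕ 0x1 = 0xA.
P3: T = 0xA, S = E(K, T) = 0x0; 0x5 ⊕ 0x0 = 0x5.
P4: T = 0xB, S = E(K, T) = 0xF; 0x6 ⊕ 0xF = 0x9.
Blocks that differ from the original plaintext: P2.

P1 = 0x0, P2 = 0xA, P3 = 0x5, P4 = 0x9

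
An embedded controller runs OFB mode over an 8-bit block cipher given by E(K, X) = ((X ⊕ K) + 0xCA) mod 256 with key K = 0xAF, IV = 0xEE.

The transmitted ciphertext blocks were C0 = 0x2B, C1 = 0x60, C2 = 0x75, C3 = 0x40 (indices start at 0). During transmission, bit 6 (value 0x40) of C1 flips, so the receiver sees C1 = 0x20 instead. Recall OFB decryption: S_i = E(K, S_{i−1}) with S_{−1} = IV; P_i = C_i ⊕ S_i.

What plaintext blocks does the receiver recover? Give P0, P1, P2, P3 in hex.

P0 = 0x20, P1 = 0x4E, P2 = 0xFE, P3 = 0xAE

Only C1 changed, to 0x20. In OFB, a change in C_i flips the same bit in P_i only; the keystream is unaffected. Decrypting the received ciphertext:
P0: S = E(K, 0xEE) = 0x0B; 0x2B ⊕ 0x0B = 0x20.
P1: S = E(K, 0x0B) = 0x6E; 0x20 ⊕ 0x6E = 0x4E.
P2: S = E(K, 0x6E) = 0x8B; 0x75 ⊕ 0x8B = 0xFE.
P3: S = E(K, 0x8B) = 0xEE; 0x40 ⊕ 0xEE = 0xAE.
Blocks that differ from the original plaintext: P1.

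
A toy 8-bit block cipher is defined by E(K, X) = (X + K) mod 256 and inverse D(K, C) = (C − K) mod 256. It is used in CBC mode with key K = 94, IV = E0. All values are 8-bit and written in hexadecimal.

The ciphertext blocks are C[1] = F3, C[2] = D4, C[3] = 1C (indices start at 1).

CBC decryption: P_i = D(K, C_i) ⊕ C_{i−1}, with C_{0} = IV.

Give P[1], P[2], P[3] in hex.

P[1]: D(K, F3) = 5F; 5F ⊕ E0 = BF.
P[2]: D(K, D4) = 40; 40 ⊕ F3 = B3.
P[3]: D(K, 1C) = 88; 88 ⊕ D4 = 5C.

P[1] = BF, P[2] = B3, P[3] = 5C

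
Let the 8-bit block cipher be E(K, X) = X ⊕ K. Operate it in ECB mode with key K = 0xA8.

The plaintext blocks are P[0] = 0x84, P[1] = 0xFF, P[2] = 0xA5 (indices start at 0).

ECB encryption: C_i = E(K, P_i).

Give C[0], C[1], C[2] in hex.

C[0] = 0x2C, C[1] = 0x57, C[2] = 0x0D

C[0]: E(K, 0x84) = 0x2C.
C[1]: E(K, 0xFF) = 0x57.
C[2]: E(K, 0xA5) = 0x0D.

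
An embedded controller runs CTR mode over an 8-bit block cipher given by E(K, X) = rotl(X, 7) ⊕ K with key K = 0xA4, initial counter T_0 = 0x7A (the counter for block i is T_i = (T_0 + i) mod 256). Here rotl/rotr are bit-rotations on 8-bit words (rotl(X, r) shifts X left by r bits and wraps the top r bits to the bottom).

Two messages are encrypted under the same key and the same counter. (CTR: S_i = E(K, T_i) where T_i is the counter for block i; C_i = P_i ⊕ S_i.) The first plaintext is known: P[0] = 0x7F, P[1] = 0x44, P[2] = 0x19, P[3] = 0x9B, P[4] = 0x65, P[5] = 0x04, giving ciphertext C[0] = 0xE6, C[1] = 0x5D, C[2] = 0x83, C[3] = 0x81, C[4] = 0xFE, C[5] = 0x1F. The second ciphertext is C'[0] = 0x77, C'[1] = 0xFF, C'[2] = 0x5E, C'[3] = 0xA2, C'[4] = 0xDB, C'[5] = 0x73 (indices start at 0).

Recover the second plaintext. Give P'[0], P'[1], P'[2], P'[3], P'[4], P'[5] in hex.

In CTR with a reused counter, both messages share the same keystream S_i, so C_i ⊕ C'_i = P_i ⊕ P'_i and thus P'_i = P_i ⊕ C_i ⊕ C'_i.
P'[0]: 0x7F ⊕ 0xE6 ⊕ 0x77 = 0xEE.
P'[1]: 0x44 ⊕ 0x5D ⊕ 0xFF = 0xE6.
P'[2]: 0x19 ⊕ 0x83 ⊕ 0x5E = 0xC4.
P'[3]: 0x9B ⊕ 0x81 ⊕ 0xA2 = 0xB8.
P'[4]: 0x65 ⊕ 0xFE ⊕ 0xDB = 0x40.
P'[5]: 0x04 ⊕ 0x1F ⊕ 0x73 = 0x68.

P'[0] = 0xEE, P'[1] = 0xE6, P'[2] = 0xC4, P'[3] = 0xB8, P'[4] = 0x40, P'[5] = 0x68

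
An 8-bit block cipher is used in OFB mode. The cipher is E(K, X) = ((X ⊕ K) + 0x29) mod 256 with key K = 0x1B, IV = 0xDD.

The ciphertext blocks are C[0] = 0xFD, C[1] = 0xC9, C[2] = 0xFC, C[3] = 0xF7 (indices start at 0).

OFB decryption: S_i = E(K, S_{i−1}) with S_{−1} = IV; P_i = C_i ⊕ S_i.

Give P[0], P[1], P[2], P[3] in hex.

P[0] = 0x12, P[1] = 0xD4, P[2] = 0xD3, P[3] = 0xAA

P[0]: S = E(K, 0xDD) = 0xEF; 0xFD ⊕ 0xEF = 0x12.
P[1]: S = E(K, 0xEF) = 0x1D; 0xC9 ⊕ 0x1D = 0xD4.
P[2]: S = E(K, 0x1D) = 0x2F; 0xFC ⊕ 0x2F = 0xD3.
P[3]: S = E(K, 0x2F) = 0x5D; 0xF7 ⊕ 0x5D = 0xAA.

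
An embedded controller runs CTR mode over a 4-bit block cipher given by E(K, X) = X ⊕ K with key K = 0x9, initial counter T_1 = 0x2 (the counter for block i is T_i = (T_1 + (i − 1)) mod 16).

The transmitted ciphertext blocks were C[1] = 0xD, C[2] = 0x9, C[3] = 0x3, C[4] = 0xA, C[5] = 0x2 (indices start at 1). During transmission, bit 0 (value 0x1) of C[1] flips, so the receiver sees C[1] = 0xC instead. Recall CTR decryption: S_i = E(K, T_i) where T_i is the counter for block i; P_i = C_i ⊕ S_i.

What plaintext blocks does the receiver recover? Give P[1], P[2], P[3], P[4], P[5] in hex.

P[1] = 0x7, P[2] = 0x3, P[3] = 0xE, P[4] = 0x6, P[5] = 0xD

Only C[1] changed, to 0xC. In CTR, a change in C_i flips the same bit in P_i only; the keystream is unaffected. Decrypting the received ciphertext:
P[1]: T = 0x2, S = E(K, T) = 0xB; 0xC ⊕ 0xB = 0x7.
P[2]: T = 0x3, S = E(K, T) = 0xA; 0x9 ⊕ 0xA = 0x3.
P[3]: T = 0x4, S = E(K, T) = 0xD; 0x3 ⊕ 0xD = 0xE.
P[4]: T = 0x5, S = E(K, T) = 0xC; 0xA ⊕ 0xC = 0x6.
P[5]: T = 0x6, S = E(K, T) = 0xF; 0x2 ⊕ 0xF = 0xD.
Blocks that differ from the original plaintext: P[1].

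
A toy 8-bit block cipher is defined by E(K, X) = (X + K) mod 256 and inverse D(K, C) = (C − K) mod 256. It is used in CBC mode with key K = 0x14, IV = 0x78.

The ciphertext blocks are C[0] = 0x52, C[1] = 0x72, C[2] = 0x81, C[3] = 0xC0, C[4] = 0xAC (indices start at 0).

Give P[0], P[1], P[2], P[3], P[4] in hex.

CBC decryption: P_i = D(K, C_i) ⊕ C_{i−1}, with C_{−1} = IV.
P[0]: D(K, 0x52) = 0x3E; 0x3E ⊕ 0x78 = 0x46.
P[1]: D(K, 0x72) = 0x5E; 0x5E ⊕ 0x52 = 0x0C.
P[2]: D(K, 0x81) = 0x6D; 0x6D ⊕ 0x72 = 0x1F.
P[3]: D(K, 0xC0) = 0xAC; 0xAC ⊕ 0x81 = 0x2D.
P[4]: D(K, 0xAC) = 0x98; 0x98 ⊕ 0xC0 = 0x58.

P[0] = 0x46, P[1] = 0x0C, P[2] = 0x1F, P[3] = 0x2D, P[4] = 0x58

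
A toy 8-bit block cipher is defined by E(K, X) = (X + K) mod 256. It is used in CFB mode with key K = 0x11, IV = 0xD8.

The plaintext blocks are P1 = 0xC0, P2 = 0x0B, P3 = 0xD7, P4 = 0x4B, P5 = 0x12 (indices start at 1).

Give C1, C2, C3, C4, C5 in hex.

CFB encryption: C_i = P_i ⊕ E(K, C_{i−1}), with C_{0} = IV.
C1: E(K, 0xD8) = 0xE9; 0xC0 ⊕ 0xE9 = 0x29.
C2: E(K, 0x29) = 0x3A; 0x0B ⊕ 0x3A = 0x31.
C3: E(K, 0x31) = 0x42; 0xD7 ⊕ 0x42 = 0x95.
C4: E(K, 0x95) = 0xA6; 0x4B ⊕ 0xA6 = 0xED.
C5: E(K, 0xED) = 0xFE; 0x12 ⊕ 0xFE = 0xEC.

C1 = 0x29, C2 = 0x31, C3 = 0x95, C4 = 0xED, C5 = 0xEC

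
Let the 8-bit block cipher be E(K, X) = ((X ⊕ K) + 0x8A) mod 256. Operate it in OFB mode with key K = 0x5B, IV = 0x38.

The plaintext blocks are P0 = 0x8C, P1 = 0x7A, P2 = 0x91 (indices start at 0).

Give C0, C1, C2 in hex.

OFB encryption: S_i = E(K, S_{i−1}) with S_{−1} = IV; C_i = P_i ⊕ S_i.
C0: S = E(K, 0x38) = 0xED; 0x8C ⊕ 0xED = 0x61.
C1: S = E(K, 0xED) = 0x40; 0x7A ⊕ 0x40 = 0x3A.
C2: S = E(K, 0x40) = 0xA5; 0x91 ⊕ 0xA5 = 0x34.

C0 = 0x61, C1 = 0x3A, C2 = 0x34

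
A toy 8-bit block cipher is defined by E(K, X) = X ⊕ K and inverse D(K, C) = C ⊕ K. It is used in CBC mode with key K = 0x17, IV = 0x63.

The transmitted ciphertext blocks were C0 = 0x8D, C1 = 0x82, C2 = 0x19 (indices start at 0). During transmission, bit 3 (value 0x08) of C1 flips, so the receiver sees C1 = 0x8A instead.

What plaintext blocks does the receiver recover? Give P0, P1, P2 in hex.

P0 = 0xF9, P1 = 0x10, P2 = 0x84

CBC decryption: P_i = D(K, C_i) ⊕ C_{i−1}, with C_{−1} = IV.
Only C1 changed, to 0x8A. In CBC, a change in C_i garbles P_i and flips the same bit in P_{i+1}. Decrypting the received ciphertext:
P0: D(K, 0x8D) = 0x9A; 0x9A ⊕ 0x63 = 0xF9.
P1: D(K, 0x8A) = 0x9D; 0x9D ⊕ 0x8D = 0x10.
P2: D(K, 0x19) = 0x0E; 0x0E ⊕ 0x8A = 0x84.
Blocks that differ from the original plaintext: P1, P2.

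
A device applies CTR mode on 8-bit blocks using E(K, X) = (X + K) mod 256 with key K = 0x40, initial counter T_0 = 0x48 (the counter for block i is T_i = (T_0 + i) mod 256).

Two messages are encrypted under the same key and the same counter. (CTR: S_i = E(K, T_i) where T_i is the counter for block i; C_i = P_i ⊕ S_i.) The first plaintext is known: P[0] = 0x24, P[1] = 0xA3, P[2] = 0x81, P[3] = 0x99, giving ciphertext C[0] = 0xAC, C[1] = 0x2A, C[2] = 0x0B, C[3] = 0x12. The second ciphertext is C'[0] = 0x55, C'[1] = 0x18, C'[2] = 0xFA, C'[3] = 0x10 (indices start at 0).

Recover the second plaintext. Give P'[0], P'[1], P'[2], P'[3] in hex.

In CTR with a reused counter, both messages share the same keystream S_i, so C_i ⊕ C'_i = P_i ⊕ P'_i and thus P'_i = P_i ⊕ C_i ⊕ C'_i.
P'[0]: 0x24 ⊕ 0xAC ⊕ 0x55 = 0xDD.
P'[1]: 0xA3 ⊕ 0x2A ⊕ 0x18 = 0x91.
P'[2]: 0x81 ⊕ 0x0B ⊕ 0xFA = 0x70.
P'[3]: 0x99 ⊕ 0x12 ⊕ 0x10 = 0x9B.

P'[0] = 0xDD, P'[1] = 0x91, P'[2] = 0x70, P'[3] = 0x9B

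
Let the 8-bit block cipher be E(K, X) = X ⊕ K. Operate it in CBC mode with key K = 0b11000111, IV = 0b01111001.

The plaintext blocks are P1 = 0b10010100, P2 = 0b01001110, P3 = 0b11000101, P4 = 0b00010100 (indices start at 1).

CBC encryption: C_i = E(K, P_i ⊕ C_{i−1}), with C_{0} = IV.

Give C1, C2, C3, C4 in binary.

C1 = 0b00101010, C2 = 0b10100011, C3 = 0b10100001, C4 = 0b01110010

C1: P1 ⊕ 0b01111001 = 0b11101101; E(K, 0b11101101) = 0b00101010.
C2: P2 ⊕ 0b00101010 = 0b01100100; E(K, 0b01100100) = 0b10100011.
C3: P3 ⊕ 0b10100011 = 0b01100110; E(K, 0b01100110) = 0b10100001.
C4: P4 ⊕ 0b10100001 = 0b10110101; E(K, 0b10110101) = 0b01110010.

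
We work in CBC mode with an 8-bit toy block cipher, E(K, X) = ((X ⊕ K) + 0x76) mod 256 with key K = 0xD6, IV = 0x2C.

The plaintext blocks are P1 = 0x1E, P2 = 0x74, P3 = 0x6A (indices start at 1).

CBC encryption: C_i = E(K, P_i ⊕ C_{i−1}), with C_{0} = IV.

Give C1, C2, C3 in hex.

C1 = 0x5A, C2 = 0x6E, C3 = 0x48

C1: P1 ⊕ 0x2C = 0x32; E(K, 0x32) = 0x5A.
C2: P2 ⊕ 0x5A = 0x2E; E(K, 0x2E) = 0x6E.
C3: P3 ⊕ 0x6E = 0x04; E(K, 0x04) = 0x48.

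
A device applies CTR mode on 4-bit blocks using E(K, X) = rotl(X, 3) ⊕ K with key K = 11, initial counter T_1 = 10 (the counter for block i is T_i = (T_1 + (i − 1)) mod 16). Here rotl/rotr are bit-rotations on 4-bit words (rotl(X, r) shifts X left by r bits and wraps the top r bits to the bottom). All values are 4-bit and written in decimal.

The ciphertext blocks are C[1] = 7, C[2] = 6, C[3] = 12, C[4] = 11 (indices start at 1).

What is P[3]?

CTR decryption: S_i = E(K, T_i) where T_i is the counter for block i; P_i = C_i ⊕ S_i.
P[3]: T = 12, S = E(K, T) = 13; 12 ⊕ 13 = 1.

P[3] = 1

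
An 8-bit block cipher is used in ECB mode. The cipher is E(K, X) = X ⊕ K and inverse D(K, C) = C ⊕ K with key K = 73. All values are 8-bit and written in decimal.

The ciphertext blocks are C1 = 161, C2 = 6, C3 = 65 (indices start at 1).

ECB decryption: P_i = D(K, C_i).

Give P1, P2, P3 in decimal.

P1: D(K, 161) = 232.
P2: D(K, 6) = 79.
P3: D(K, 65) = 8.

P1 = 232, P2 = 79, P3 = 8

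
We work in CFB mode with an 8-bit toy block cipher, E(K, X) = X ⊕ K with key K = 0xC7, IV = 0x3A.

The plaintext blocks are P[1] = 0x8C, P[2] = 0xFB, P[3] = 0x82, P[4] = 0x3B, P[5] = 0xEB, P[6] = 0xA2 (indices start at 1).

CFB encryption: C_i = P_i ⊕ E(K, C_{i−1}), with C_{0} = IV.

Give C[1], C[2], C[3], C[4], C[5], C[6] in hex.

C[1] = 0x71, C[2] = 0x4D, C[3] = 0x08, C[4] = 0xF4, C[5] = 0xD8, C[6] = 0xBD

C[1]: E(K, 0x3A) = 0xFD; 0x8C ⊕ 0xFD = 0x71.
C[2]: E(K, 0x71) = 0xB6; 0xFB ⊕ 0xB6 = 0x4D.
C[3]: E(K, 0x4D) = 0x8A; 0x82 ⊕ 0x8A = 0x08.
C[4]: E(K, 0x08) = 0xCF; 0x3B ⊕ 0xCF = 0xF4.
C[5]: E(K, 0xF4) = 0x33; 0xEB ⊕ 0x33 = 0xD8.
C[6]: E(K, 0xD8) = 0x1F; 0xA2 ⊕ 0x1F = 0xBD.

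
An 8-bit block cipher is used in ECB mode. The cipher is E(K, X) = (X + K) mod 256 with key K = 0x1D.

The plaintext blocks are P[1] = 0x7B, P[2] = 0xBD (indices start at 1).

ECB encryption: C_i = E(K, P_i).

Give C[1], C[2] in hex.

C[1]: E(K, 0x7B) = 0x98.
C[2]: E(K, 0xBD) = 0xDA.

C[1] = 0x98, C[2] = 0xDA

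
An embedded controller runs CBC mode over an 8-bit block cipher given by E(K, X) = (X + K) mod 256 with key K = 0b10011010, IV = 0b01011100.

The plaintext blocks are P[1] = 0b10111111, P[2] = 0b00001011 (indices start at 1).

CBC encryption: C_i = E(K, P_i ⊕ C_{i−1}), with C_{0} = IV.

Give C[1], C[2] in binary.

C[1]: P[1] ⊕ 0b01011100 = 0b11100011; E(K, 0b11100011) = 0b01111101.
C[2]: P[2] ⊕ 0b01111101 = 0b01110110; E(K, 0b01110110) = 0b00010000.

C[1] = 0b01111101, C[2] = 0b00010000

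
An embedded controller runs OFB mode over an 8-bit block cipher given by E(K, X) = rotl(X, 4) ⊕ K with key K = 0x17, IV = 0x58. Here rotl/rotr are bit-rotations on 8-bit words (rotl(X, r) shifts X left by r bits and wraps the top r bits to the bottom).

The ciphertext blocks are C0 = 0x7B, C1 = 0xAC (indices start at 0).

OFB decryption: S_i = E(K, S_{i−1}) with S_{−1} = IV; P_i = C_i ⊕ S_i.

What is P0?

P0 = 0xE9

P0: S = E(K, 0x58) = 0x92; 0x7B ⊕ 0x92 = 0xE9.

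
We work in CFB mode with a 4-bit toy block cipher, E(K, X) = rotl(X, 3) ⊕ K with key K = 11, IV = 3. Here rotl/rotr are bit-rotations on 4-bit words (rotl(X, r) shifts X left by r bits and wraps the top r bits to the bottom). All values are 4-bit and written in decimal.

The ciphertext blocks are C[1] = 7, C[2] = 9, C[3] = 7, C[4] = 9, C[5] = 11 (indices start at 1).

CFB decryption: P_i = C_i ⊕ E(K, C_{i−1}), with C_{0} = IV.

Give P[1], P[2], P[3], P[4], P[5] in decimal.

P[1]: E(K, 3) = 2; 7 ⊕ 2 = 5.
P[2]: E(K, 7) = 0; 9 ⊕ 0 = 9.
P[3]: E(K, 9) = 7; 7 ⊕ 7 = 0.
P[4]: E(K, 7) = 0; 9 ⊕ 0 = 9.
P[5]: E(K, 9) = 7; 11 ⊕ 7 = 12.

P[1] = 5, P[2] = 9, P[3] = 0, P[4] = 9, P[5] = 12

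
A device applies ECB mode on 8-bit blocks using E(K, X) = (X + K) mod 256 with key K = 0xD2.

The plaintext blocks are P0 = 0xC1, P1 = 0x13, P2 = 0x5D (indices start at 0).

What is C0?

ECB encryption: C_i = E(K, P_i).
C0: E(K, 0xC1) = 0x93.

C0 = 0x93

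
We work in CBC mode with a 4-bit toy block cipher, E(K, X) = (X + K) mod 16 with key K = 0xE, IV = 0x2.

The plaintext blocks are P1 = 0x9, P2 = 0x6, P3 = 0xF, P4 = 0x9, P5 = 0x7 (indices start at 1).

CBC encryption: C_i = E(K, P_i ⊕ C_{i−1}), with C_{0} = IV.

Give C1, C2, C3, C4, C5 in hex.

C1 = 0x9, C2 = 0xD, C3 = 0x0, C4 = 0x7, C5 = 0xE

C1: P1 ⊕ 0x2 = 0xB; E(K, 0xB) = 0x9.
C2: P2 ⊕ 0x9 = 0xF; E(K, 0xF) = 0xD.
C3: P3 ⊕ 0xD = 0x2; E(K, 0x2) = 0x0.
C4: P4 ⊕ 0x0 = 0x9; E(K, 0x9) = 0x7.
C5: P5 ⊕ 0x7 = 0x0; E(K, 0x0) = 0xE.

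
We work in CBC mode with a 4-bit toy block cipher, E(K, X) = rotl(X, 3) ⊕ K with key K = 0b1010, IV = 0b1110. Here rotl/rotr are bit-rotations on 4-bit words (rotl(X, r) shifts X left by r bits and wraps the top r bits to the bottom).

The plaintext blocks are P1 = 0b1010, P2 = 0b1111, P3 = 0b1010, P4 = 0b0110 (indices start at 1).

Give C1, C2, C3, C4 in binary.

CBC encryption: C_i = E(K, P_i ⊕ C_{i−1}), with C_{0} = IV.
C1: P1 ⊕ 0b1110 = 0b0100; E(K, 0b0100) = 0b1000.
C2: P2 ⊕ 0b1000 = 0b0111; E(K, 0b0111) = 0b0001.
C3: P3 ⊕ 0b0001 = 0b1011; E(K, 0b1011) = 0b0111.
C4: P4 ⊕ 0b0111 = 0b0001; E(K, 0b0001) = 0b0010.

C1 = 0b1000, C2 = 0b0001, C3 = 0b0111, C4 = 0b0010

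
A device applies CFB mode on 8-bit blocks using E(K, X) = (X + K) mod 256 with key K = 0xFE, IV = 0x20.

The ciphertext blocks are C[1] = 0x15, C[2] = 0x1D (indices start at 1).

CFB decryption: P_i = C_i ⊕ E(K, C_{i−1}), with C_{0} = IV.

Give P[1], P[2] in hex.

P[1]: E(K, 0x20) = 0x1E; 0x15 ⊕ 0x1E = 0x0B.
P[2]: E(K, 0x15) = 0x13; 0x1D ⊕ 0x13 = 0x0E.

P[1] = 0x0B, P[2] = 0x0E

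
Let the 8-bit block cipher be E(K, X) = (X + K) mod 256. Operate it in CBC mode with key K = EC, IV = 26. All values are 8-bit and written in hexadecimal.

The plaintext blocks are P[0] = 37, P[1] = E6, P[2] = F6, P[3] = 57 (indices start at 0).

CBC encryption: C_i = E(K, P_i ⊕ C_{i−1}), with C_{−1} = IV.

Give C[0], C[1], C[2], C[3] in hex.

C[0] = FD, C[1] = 07, C[2] = DD, C[3] = 76

C[0]: P[0] ⊕ 26 = 11; E(K, 11) = FD.
C[1]: P[1] ⊕ FD = 1B; E(K, 1B) = 07.
C[2]: P[2] ⊕ 07 = F1; E(K, F1) = DD.
C[3]: P[3] ⊕ DD = 8A; E(K, 8A) = 76.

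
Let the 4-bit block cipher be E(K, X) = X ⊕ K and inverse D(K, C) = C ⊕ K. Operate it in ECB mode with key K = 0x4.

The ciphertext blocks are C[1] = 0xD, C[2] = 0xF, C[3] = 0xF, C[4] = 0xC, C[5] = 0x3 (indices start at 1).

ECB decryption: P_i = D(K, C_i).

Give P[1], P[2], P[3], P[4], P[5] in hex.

P[1] = 0x9, P[2] = 0xB, P[3] = 0xB, P[4] = 0x8, P[5] = 0x7

P[1]: D(K, 0xD) = 0x9.
P[2]: D(K, 0xF) = 0xB.
P[3]: D(K, 0xF) = 0xB.
P[4]: D(K, 0xC) = 0x8.
P[5]: D(K, 0x3) = 0x7.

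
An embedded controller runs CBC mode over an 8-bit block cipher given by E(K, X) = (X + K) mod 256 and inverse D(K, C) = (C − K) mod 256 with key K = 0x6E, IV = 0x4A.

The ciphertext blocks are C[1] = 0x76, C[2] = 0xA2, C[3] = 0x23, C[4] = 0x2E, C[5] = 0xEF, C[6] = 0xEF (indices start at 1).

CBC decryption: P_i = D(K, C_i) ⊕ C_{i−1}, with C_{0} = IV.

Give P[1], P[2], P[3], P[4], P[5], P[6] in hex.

P[1] = 0x42, P[2] = 0x42, P[3] = 0x17, P[4] = 0xE3, P[5] = 0xAF, P[6] = 0x6E

P[1]: D(K, 0x76) = 0x08; 0x08 ⊕ 0x4A = 0x42.
P[2]: D(K, 0xA2) = 0x34; 0x34 ⊕ 0x76 = 0x42.
P[3]: D(K, 0x23) = 0xB5; 0xB5 ⊕ 0xA2 = 0x17.
P[4]: D(K, 0x2E) = 0xC0; 0xC0 ⊕ 0x23 = 0xE3.
P[5]: D(K, 0xEF) = 0x81; 0x81 ⊕ 0x2E = 0xAF.
P[6]: D(K, 0xEF) = 0x81; 0x81 ⊕ 0xEF = 0x6E.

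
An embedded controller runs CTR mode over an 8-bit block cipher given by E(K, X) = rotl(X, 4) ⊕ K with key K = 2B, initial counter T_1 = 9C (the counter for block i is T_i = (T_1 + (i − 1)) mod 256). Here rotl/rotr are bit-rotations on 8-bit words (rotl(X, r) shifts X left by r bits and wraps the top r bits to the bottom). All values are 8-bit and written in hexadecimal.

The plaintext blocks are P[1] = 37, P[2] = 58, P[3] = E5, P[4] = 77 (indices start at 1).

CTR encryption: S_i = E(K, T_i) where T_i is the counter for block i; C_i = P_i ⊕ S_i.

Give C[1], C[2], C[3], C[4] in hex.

C[1]: T = 9C, S = E(K, T) = E2; 37 ⊕ E2 = D5.
C[2]: T = 9D, S = E(K, T) = F2; 58 ⊕ F2 = AA.
C[3]: T = 9E, S = E(K, T) = C2; E5 ⊕ C2 = 27.
C[4]: T = 9F, S = E(K, T) = D2; 77 ⊕ D2 = A5.

C[1] = D5, C[2] = AA, C[3] = 27, C[4] = A5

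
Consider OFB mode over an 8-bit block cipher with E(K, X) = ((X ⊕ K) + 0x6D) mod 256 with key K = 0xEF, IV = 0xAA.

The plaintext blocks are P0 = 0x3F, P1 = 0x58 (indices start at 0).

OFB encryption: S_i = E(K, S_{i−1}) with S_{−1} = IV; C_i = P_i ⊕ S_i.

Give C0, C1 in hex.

C0: S = E(K, 0xAA) = 0xB2; 0x3F ⊕ 0xB2 = 0x8D.
C1: S = E(K, 0xB2) = 0xCA; 0x58 ⊕ 0xCA = 0x92.

C0 = 0x8D, C1 = 0x92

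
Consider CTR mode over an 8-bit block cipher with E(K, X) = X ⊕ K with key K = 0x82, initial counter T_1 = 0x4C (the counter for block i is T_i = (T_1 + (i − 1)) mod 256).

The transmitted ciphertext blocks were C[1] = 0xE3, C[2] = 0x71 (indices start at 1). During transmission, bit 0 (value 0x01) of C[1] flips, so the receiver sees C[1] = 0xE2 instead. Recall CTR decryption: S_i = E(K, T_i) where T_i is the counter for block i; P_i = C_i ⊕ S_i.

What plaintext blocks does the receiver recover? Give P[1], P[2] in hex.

P[1] = 0x2C, P[2] = 0xBE

Only C[1] changed, to 0xE2. In CTR, a change in C_i flips the same bit in P_i only; the keystream is unaffected. Decrypting the received ciphertext:
P[1]: T = 0x4C, S = E(K, T) = 0xCE; 0xE2 ⊕ 0xCE = 0x2C.
P[2]: T = 0x4D, S = E(K, T) = 0xCF; 0x71 ⊕ 0xCF = 0xBE.
Blocks that differ from the original plaintext: P[1].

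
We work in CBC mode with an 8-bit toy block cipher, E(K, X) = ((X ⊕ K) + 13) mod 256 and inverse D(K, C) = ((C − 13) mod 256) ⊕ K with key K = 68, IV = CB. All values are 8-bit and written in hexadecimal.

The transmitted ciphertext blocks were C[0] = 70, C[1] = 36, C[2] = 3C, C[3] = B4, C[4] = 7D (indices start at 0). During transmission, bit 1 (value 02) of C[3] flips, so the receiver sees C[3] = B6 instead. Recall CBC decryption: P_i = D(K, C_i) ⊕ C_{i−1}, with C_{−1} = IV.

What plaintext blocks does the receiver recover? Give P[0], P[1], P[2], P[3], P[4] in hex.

Only C[3] changed, to B6. In CBC, a change in C_i garbles P_i and flips the same bit in P_{i+1}. Decrypting the received ciphertext:
P[0]: D(K, 70) = 35; 35 ⊕ CB = FE.
P[1]: D(K, 36) = 4B; 4B ⊕ 70 = 3B.
P[2]: D(K, 3C) = 41; 41 ⊕ 36 = 77.
P[3]: D(K, B6) = CB; CB ⊕ 3C = F7.
P[4]: D(K, 7D) = 02; 02 ⊕ B6 = B4.
Blocks that differ from the original plaintext: P[3], P[4].

P[0] = FE, P[1] = 3B, P[2] = 77, P[3] = F7, P[4] = B4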